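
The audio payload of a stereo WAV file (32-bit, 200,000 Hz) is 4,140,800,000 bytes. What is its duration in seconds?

Byte rate = 200,000 × 4 × 2 = 1,600,000 bytes/s.
Duration = 4,140,800,000 / 1,600,000 = 2,588 s.

2,588 seconds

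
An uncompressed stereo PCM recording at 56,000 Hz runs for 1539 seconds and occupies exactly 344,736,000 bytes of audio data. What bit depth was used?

Bytes per sample = 344,736,000 / (56,000 × 1,539 × 2) = 344,736,000 / 172,368,000 = 2.
Bit depth = 2 × 8 = 16 bits.

16 bits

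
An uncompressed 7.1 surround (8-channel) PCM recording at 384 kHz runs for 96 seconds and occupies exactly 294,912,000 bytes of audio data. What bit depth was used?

8 bits

Bytes per sample = 294,912,000 / (384,000 × 96 × 8) = 294,912,000 / 294,912,000 = 1.
Bit depth = 1 × 8 = 8 bits.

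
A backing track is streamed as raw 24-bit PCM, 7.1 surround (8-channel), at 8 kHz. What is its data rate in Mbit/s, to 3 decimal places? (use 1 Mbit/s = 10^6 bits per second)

1.536 Mbit/s

Bit rate = 8,000 × 24 × 8 = 1,536,000 bits/s.
= 1.536 Mbit/s.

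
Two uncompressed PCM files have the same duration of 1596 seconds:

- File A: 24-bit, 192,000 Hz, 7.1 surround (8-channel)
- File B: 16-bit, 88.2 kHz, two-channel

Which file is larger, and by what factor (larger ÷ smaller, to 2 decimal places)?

File A: 192,000 × 3 × 8 = 4,608,000 bytes/s.
File B: 88,200 × 2 × 2 = 352,800 bytes/s.
File A is larger; ratio = 7,354,368,000 / 563,068,800 = 13.06.

File A, by a factor of 13.06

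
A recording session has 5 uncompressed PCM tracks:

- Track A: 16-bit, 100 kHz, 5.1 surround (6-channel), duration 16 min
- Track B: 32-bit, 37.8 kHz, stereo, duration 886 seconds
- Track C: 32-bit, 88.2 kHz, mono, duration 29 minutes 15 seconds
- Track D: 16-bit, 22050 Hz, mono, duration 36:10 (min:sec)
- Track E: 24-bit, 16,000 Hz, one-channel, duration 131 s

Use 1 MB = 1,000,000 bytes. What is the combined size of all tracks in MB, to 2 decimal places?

2141.08 MB

Track A: 16 min = 960 s; 100,000 × 960 × 2 × 6 = 1,152,000,000 bytes.
Track B: 37,800 × 886 × 4 × 2 = 267,926,400 bytes.
Track C: 29 minutes 15 seconds = 1,755 s; 88,200 × 1,755 × 4 × 1 = 619,164,000 bytes.
Track D: 36:10 (min:sec) = 2,170 s; 22,050 × 2,170 × 2 × 1 = 95,697,000 bytes.
Track E: 16,000 × 131 × 3 × 1 = 6,288,000 bytes.
Total = 2,141,075,400 bytes = 2141.08 MB.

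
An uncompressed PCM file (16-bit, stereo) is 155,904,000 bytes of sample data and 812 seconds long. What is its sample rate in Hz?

Bytes = sample_rate × seconds × bytes_per_sample × channels.
sample_rate = 155,904,000 / (812 × 2 × 2) = 155,904,000 / 3,248 = 48,000 Hz.

48,000 Hz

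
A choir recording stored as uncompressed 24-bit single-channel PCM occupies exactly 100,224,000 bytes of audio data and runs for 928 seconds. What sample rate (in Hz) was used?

36,000 Hz

Bytes = sample_rate × seconds × bytes_per_sample × channels.
sample_rate = 100,224,000 / (928 × 3 × 1) = 100,224,000 / 2,784 = 36,000 Hz.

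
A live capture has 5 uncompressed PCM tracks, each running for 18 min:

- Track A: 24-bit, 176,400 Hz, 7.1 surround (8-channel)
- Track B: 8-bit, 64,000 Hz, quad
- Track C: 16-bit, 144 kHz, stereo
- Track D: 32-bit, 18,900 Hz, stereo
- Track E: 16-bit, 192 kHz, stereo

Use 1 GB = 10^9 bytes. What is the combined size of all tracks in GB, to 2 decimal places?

6.46 GB

18 min = 1,080 s.
Track A: 176,400 × 1,080 × 3 × 8 = 4,572,288,000 bytes.
Track B: 64,000 × 1,080 × 1 × 4 = 276,480,000 bytes.
Track C: 144,000 × 1,080 × 2 × 2 = 622,080,000 bytes.
Track D: 18,900 × 1,080 × 4 × 2 = 163,296,000 bytes.
Track E: 192,000 × 1,080 × 2 × 2 = 829,440,000 bytes.
Total = 6,463,584,000 bytes = 6.46 GB.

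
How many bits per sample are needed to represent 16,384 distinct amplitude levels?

log2(16,384) = 14.

14 bits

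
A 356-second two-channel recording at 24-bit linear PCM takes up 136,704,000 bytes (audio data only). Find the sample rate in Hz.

64,000 Hz

Bytes = sample_rate × seconds × bytes_per_sample × channels.
sample_rate = 136,704,000 / (356 × 3 × 2) = 136,704,000 / 2,136 = 64,000 Hz.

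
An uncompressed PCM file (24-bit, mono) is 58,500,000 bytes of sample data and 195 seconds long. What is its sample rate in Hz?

100,000 Hz

Bytes = sample_rate × seconds × bytes_per_sample × channels.
sample_rate = 58,500,000 / (195 × 3 × 1) = 58,500,000 / 585 = 100,000 Hz.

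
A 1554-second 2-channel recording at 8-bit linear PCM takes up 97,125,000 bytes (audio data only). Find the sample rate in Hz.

Bytes = sample_rate × seconds × bytes_per_sample × channels.
sample_rate = 97,125,000 / (1,554 × 1 × 2) = 97,125,000 / 3,108 = 31,250 Hz.

31,250 Hz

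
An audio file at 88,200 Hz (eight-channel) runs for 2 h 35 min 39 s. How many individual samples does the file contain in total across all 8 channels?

6,589,598,400 samples

2 h 35 min 39 s = 9,339 s.
88,200 × 9,339 s × 8 ch = 6,589,598,400 samples.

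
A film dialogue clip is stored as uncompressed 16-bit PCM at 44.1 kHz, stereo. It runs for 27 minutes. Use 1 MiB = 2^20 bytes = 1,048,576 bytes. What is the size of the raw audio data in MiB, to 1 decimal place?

272.5 MiB

Duration = 27 minutes = 1,620 s.
Bytes = 44,100 samples/s × 1,620 s × 2 bytes/sample × 2 ch = 285,768,000 bytes.
285,768,000 / 1,048,576 = 272.5 MiB.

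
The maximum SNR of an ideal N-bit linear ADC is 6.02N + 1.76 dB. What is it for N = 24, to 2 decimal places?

6.02 × 24 + 1.76 = 146.24 dB.

146.24 dB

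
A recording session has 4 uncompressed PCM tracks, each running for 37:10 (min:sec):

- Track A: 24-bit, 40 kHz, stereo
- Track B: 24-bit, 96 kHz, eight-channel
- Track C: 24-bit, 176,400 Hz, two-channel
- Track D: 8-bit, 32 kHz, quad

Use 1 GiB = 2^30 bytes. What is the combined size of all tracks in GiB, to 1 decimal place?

37:10 (min:sec) = 2,230 s.
Track A: 40,000 × 2,230 × 3 × 2 = 535,200,000 bytes.
Track B: 96,000 × 2,230 × 3 × 8 = 5,137,920,000 bytes.
Track C: 176,400 × 2,230 × 3 × 2 = 2,360,232,000 bytes.
Track D: 32,000 × 2,230 × 1 × 4 = 285,440,000 bytes.
Total = 8,318,792,000 bytes = 7.7 GiB.

7.7 GiB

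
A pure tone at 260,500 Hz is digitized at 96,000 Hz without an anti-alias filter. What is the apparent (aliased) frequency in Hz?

Nyquist = 96,000/2 = 48,000 Hz; 260,500 Hz exceeds it.
Alias = |260,500 − 3×96,000| = |260,500 − 288,000| = 27,500 Hz.

27,500 Hz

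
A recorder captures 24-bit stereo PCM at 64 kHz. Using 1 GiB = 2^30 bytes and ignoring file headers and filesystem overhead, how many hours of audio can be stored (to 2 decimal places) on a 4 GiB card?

Uncompressed byte rate = 64,000 × 3 × 2 = 384,000 bytes/s.
Capacity = 4 × 1,073,741,824 = 4,294,967,296 bytes.
4,294,967,296 / 384,000 ≈ 11184.81 s → 3.11 hours.

3.11 hours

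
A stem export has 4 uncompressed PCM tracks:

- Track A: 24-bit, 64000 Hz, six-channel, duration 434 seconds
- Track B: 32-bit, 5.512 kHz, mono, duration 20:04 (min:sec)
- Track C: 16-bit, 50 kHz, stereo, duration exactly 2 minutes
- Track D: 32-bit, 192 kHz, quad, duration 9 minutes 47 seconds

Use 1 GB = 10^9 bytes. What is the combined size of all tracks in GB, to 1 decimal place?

Track A: 64,000 × 434 × 3 × 6 = 499,968,000 bytes.
Track B: 20:04 (min:sec) = 1,204 s; 5,512 × 1,204 × 4 × 1 = 26,545,792 bytes.
Track C: exactly 2 minutes = 120 s; 50,000 × 120 × 2 × 2 = 24,000,000 bytes.
Track D: 9 minutes 47 seconds = 587 s; 192,000 × 587 × 4 × 4 = 1,803,264,000 bytes.
Total = 2,353,777,792 bytes = 2.4 GB.

2.4 GB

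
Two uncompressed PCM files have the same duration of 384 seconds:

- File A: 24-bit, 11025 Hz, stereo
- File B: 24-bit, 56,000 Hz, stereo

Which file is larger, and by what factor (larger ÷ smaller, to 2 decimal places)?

File A: 11,025 × 3 × 2 = 66,150 bytes/s.
File B: 56,000 × 3 × 2 = 336,000 bytes/s.
File B is larger; ratio = 129,024,000 / 25,401,600 = 5.08.

File B, by a factor of 5.08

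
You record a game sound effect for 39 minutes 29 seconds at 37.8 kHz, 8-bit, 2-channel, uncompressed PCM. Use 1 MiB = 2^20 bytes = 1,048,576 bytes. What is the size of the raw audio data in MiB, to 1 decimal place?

Duration = 39 minutes 29 seconds = 2,369 s.
Bytes = 37,800 samples/s × 2,369 s × 1 bytes/sample × 2 ch = 179,096,400 bytes.
179,096,400 / 1,048,576 = 170.8 MiB.

170.8 MiB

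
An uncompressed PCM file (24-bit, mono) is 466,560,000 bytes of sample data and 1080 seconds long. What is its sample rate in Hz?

Bytes = sample_rate × seconds × bytes_per_sample × channels.
sample_rate = 466,560,000 / (1,080 × 3 × 1) = 466,560,000 / 3,240 = 144,000 Hz.

144,000 Hz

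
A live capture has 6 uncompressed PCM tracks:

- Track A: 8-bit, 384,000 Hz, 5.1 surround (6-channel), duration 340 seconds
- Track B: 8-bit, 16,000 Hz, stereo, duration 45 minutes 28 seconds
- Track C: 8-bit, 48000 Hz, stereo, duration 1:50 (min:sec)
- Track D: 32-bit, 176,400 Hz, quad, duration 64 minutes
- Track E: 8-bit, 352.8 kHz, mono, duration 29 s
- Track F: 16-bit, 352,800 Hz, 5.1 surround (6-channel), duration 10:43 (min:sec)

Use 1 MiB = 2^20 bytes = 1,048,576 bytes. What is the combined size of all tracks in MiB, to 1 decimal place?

Track A: 384,000 × 340 × 1 × 6 = 783,360,000 bytes.
Track B: 45 minutes 28 seconds = 2,728 s; 16,000 × 2,728 × 1 × 2 = 87,296,000 bytes.
Track C: 1:50 (min:sec) = 110 s; 48,000 × 110 × 1 × 2 = 10,560,000 bytes.
Track D: 64 minutes = 3,840 s; 176,400 × 3,840 × 4 × 4 = 10,838,016,000 bytes.
Track E: 352,800 × 29 × 1 × 1 = 10,231,200 bytes.
Track F: 10:43 (min:sec) = 643 s; 352,800 × 643 × 2 × 6 = 2,722,204,800 bytes.
Total = 14,451,668,000 bytes = 13782.2 MiB.

13782.2 MiB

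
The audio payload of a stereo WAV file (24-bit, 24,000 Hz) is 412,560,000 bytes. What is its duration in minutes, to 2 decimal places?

Byte rate = 24,000 × 3 × 2 = 144,000 bytes/s.
Duration = 412,560,000 / 144,000 = 2,865 s.
2,865 s / 60 = 47.75 minutes.

47.75 minutes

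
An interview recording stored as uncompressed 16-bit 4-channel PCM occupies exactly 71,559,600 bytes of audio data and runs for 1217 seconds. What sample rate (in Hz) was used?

7,350 Hz

Bytes = sample_rate × seconds × bytes_per_sample × channels.
sample_rate = 71,559,600 / (1,217 × 2 × 4) = 71,559,600 / 9,736 = 7,350 Hz.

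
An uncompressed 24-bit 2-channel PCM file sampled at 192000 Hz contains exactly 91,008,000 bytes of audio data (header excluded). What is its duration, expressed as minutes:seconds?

1:19

Byte rate = 192,000 × 3 × 2 = 1,152,000 bytes/s.
Duration = 91,008,000 / 1,152,000 = 79 s.
79 s = 1:19.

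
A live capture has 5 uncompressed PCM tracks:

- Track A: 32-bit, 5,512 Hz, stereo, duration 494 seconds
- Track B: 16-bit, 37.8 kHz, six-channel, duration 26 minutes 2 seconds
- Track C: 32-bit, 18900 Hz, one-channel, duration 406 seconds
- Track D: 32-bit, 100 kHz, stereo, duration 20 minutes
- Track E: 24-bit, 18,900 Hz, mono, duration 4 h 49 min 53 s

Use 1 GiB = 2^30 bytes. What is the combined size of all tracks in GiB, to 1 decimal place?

2.5 GiB

Track A: 5,512 × 494 × 4 × 2 = 21,783,424 bytes.
Track B: 26 minutes 2 seconds = 1,562 s; 37,800 × 1,562 × 2 × 6 = 708,523,200 bytes.
Track C: 18,900 × 406 × 4 × 1 = 30,693,600 bytes.
Track D: 20 minutes = 1,200 s; 100,000 × 1,200 × 4 × 2 = 960,000,000 bytes.
Track E: 4 h 49 min 53 s = 17,393 s; 18,900 × 17,393 × 3 × 1 = 986,183,100 bytes.
Total = 2,707,183,324 bytes = 2.5 GiB.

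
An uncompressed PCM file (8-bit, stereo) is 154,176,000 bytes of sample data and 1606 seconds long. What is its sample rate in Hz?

Bytes = sample_rate × seconds × bytes_per_sample × channels.
sample_rate = 154,176,000 / (1,606 × 1 × 2) = 154,176,000 / 3,212 = 48,000 Hz.

48,000 Hz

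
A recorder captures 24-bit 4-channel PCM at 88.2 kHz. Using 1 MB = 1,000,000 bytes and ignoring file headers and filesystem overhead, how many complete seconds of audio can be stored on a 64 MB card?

Uncompressed byte rate = 88,200 × 3 × 4 = 1,058,400 bytes/s.
Capacity = 64 × 1,000,000 = 64,000,000 bytes.
64,000,000 / 1,058,400 ≈ 60.47 s → 60 seconds.

60 seconds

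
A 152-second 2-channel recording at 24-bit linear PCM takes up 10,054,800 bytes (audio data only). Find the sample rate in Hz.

Bytes = sample_rate × seconds × bytes_per_sample × channels.
sample_rate = 10,054,800 / (152 × 3 × 2) = 10,054,800 / 912 = 11,025 Hz.

11,025 Hz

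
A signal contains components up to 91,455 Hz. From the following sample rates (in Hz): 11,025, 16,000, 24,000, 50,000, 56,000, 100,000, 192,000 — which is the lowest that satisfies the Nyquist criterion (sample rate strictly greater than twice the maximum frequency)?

Need sample rate > 2 × 91,455 = 182,910 Hz.
Lowest listed rate above 182,910 Hz is 192,000 Hz.

192,000 Hz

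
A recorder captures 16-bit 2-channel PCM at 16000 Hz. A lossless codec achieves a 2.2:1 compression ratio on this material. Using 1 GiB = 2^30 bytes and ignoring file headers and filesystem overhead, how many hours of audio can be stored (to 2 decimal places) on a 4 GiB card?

Uncompressed byte rate = 16,000 × 2 × 2 = 64,000 bytes/s.
After 2.2:1 compression, effective rate ≈ 29090.91 bytes/s.
Capacity = 4 × 1,073,741,824 = 4,294,967,296 bytes.
4,294,967,296 / effective rate ≈ 147639.5 s → 41.01 hours.

41.01 hours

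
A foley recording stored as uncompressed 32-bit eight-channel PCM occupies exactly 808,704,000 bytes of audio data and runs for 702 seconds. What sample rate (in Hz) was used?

36,000 Hz

Bytes = sample_rate × seconds × bytes_per_sample × channels.
sample_rate = 808,704,000 / (702 × 4 × 8) = 808,704,000 / 22,464 = 36,000 Hz.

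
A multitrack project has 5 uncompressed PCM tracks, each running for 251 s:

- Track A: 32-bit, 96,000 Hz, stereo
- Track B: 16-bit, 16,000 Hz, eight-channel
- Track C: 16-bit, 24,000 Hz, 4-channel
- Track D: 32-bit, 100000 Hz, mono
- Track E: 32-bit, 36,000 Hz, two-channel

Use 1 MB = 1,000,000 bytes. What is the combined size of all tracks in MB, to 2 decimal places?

Track A: 96,000 × 251 × 4 × 2 = 192,768,000 bytes.
Track B: 16,000 × 251 × 2 × 8 = 64,256,000 bytes.
Track C: 24,000 × 251 × 2 × 4 = 48,192,000 bytes.
Track D: 100,000 × 251 × 4 × 1 = 100,400,000 bytes.
Track E: 36,000 × 251 × 4 × 2 = 72,288,000 bytes.
Total = 477,904,000 bytes = 477.90 MB.

477.90 MB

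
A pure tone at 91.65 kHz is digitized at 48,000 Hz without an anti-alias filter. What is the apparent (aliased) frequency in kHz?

4.35 kHz

Nyquist = 48,000/2 = 24,000 Hz; 91,650 Hz exceeds it.
Alias = |91,650 − 2×48,000| = |91,650 − 96,000| = 4,350 Hz = 4.35 kHz.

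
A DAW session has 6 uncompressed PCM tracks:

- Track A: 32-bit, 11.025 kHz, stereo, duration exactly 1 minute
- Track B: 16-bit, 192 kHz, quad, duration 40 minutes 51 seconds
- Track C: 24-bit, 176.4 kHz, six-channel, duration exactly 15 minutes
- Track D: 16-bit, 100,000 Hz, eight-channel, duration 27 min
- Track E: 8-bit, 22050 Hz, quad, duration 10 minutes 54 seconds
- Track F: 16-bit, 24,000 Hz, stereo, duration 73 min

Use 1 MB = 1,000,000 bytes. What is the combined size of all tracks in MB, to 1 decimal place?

9697.9 MB

Track A: exactly 1 minute = 60 s; 11,025 × 60 × 4 × 2 = 5,292,000 bytes.
Track B: 40 minutes 51 seconds = 2,451 s; 192,000 × 2,451 × 2 × 4 = 3,764,736,000 bytes.
Track C: exactly 15 minutes = 900 s; 176,400 × 900 × 3 × 6 = 2,857,680,000 bytes.
Track D: 27 min = 1,620 s; 100,000 × 1,620 × 2 × 8 = 2,592,000,000 bytes.
Track E: 10 minutes 54 seconds = 654 s; 22,050 × 654 × 1 × 4 = 57,682,800 bytes.
Track F: 73 min = 4,380 s; 24,000 × 4,380 × 2 × 2 = 420,480,000 bytes.
Total = 9,697,870,800 bytes = 9697.9 MB.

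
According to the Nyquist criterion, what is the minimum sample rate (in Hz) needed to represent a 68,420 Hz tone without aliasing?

Minimum sample rate = 2 × 68,420 Hz = 136,840 Hz.

136,840 Hz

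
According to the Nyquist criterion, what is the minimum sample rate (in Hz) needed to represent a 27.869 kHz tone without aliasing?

55,738 Hz

Minimum sample rate = 2 × 27,869 Hz = 55,738 Hz.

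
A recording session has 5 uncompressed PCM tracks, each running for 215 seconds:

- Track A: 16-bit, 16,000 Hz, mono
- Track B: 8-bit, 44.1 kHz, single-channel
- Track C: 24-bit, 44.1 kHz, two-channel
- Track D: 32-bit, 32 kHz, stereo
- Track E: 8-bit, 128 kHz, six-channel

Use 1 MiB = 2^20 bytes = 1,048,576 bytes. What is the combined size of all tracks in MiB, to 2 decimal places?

279.82 MiB

Track A: 16,000 × 215 × 2 × 1 = 6,880,000 bytes.
Track B: 44,100 × 215 × 1 × 1 = 9,481,500 bytes.
Track C: 44,100 × 215 × 3 × 2 = 56,889,000 bytes.
Track D: 32,000 × 215 × 4 × 2 = 55,040,000 bytes.
Track E: 128,000 × 215 × 1 × 6 = 165,120,000 bytes.
Total = 293,410,500 bytes = 279.82 MiB.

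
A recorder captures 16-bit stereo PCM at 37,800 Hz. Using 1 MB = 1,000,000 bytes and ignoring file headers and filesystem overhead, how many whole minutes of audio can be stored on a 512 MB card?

Uncompressed byte rate = 37,800 × 2 × 2 = 151,200 bytes/s.
Capacity = 512 × 1,000,000 = 512,000,000 bytes.
512,000,000 / 151,200 ≈ 3386.24 s → 56 minutes.

56 minutes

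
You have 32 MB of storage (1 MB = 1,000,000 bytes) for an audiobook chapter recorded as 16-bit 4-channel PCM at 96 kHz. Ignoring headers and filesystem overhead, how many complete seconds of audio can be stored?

41 seconds

Uncompressed byte rate = 96,000 × 2 × 4 = 768,000 bytes/s.
Capacity = 32 × 1,000,000 = 32,000,000 bytes.
32,000,000 / 768,000 ≈ 41.67 s → 41 seconds.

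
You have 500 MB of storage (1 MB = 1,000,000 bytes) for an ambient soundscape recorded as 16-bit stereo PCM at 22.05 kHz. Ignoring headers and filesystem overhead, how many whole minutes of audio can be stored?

Uncompressed byte rate = 22,050 × 2 × 2 = 88,200 bytes/s.
Capacity = 500 × 1,000,000 = 500,000,000 bytes.
500,000,000 / 88,200 ≈ 5668.93 s → 94 minutes.

94 minutes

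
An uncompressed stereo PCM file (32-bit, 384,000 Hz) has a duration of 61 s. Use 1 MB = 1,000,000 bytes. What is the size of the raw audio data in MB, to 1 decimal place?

187.4 MB

Bytes = 384,000 samples/s × 61 s × 4 bytes/sample × 2 ch = 187,392,000 bytes.
187,392,000 / 1,000,000 = 187.4 MB.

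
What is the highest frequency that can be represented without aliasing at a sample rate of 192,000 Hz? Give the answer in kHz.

Nyquist frequency = sample rate / 2 = 192,000 / 2 = 96 kHz.

96 kHz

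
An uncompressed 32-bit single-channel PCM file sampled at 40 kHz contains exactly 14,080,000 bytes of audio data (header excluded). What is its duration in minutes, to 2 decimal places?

Byte rate = 40,000 × 4 × 1 = 160,000 bytes/s.
Duration = 14,080,000 / 160,000 = 88 s.
88 s / 60 = 1.47 minutes.

1.47 minutes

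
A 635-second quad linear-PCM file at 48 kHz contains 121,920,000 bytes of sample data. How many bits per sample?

8 bits

Bytes per sample = 121,920,000 / (48,000 × 635 × 4) = 121,920,000 / 121,920,000 = 1.
Bit depth = 1 × 8 = 8 bits.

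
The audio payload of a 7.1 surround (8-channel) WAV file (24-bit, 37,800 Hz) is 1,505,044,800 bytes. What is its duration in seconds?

Byte rate = 37,800 × 3 × 8 = 907,200 bytes/s.
Duration = 1,505,044,800 / 907,200 = 1,659 s.

1,659 seconds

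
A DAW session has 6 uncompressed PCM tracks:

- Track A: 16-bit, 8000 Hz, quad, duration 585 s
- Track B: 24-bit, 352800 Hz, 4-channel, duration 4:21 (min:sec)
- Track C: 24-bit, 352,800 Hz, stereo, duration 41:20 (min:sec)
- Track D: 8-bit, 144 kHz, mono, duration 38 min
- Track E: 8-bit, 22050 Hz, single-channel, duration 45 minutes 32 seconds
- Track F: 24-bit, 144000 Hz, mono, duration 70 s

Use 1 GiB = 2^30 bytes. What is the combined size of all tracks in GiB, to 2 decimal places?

Track A: 8,000 × 585 × 2 × 4 = 37,440,000 bytes.
Track B: 4:21 (min:sec) = 261 s; 352,800 × 261 × 3 × 4 = 1,104,969,600 bytes.
Track C: 41:20 (min:sec) = 2,480 s; 352,800 × 2,480 × 3 × 2 = 5,249,664,000 bytes.
Track D: 38 min = 2,280 s; 144,000 × 2,280 × 1 × 1 = 328,320,000 bytes.
Track E: 45 minutes 32 seconds = 2,732 s; 22,050 × 2,732 × 1 × 1 = 60,240,600 bytes.
Track F: 144,000 × 70 × 3 × 1 = 30,240,000 bytes.
Total = 6,810,874,200 bytes = 6.34 GiB.

6.34 GiB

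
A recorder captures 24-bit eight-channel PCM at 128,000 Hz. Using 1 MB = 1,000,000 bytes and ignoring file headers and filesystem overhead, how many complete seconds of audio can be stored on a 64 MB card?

20 seconds

Uncompressed byte rate = 128,000 × 3 × 8 = 3,072,000 bytes/s.
Capacity = 64 × 1,000,000 = 64,000,000 bytes.
64,000,000 / 3,072,000 ≈ 20.83 s → 20 seconds.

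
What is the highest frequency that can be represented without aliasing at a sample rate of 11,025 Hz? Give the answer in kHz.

5.5125 kHz

Nyquist frequency = sample rate / 2 = 11,025 / 2 = 5.5125 kHz.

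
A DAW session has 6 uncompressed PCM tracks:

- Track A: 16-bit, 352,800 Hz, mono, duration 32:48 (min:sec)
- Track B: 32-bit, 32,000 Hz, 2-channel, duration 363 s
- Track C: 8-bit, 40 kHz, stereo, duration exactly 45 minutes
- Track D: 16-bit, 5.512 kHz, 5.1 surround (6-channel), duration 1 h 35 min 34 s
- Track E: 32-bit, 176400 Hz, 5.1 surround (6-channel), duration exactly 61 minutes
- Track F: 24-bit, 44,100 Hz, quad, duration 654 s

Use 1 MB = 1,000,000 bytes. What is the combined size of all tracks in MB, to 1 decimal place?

Track A: 32:48 (min:sec) = 1,968 s; 352,800 × 1,968 × 2 × 1 = 1,388,620,800 bytes.
Track B: 32,000 × 363 × 4 × 2 = 92,928,000 bytes.
Track C: exactly 45 minutes = 2,700 s; 40,000 × 2,700 × 1 × 2 = 216,000,000 bytes.
Track D: 1 h 35 min 34 s = 5,734 s; 5,512 × 5,734 × 2 × 6 = 379,269,696 bytes.
Track E: exactly 61 minutes = 3,660 s; 176,400 × 3,660 × 4 × 6 = 15,494,976,000 bytes.
Track F: 44,100 × 654 × 3 × 4 = 346,096,800 bytes.
Total = 17,917,891,296 bytes = 17917.9 MB.

17917.9 MB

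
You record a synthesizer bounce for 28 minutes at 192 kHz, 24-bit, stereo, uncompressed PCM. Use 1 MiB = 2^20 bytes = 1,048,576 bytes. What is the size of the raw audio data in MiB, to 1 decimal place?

Duration = 28 minutes = 1,680 s.
Bytes = 192,000 samples/s × 1,680 s × 3 bytes/sample × 2 ch = 1,935,360,000 bytes.
1,935,360,000 / 1,048,576 = 1845.7 MiB.

1845.7 MiB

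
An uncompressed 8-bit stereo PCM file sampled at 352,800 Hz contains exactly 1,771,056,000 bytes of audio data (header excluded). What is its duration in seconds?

2,510 seconds

Byte rate = 352,800 × 1 × 2 = 705,600 bytes/s.
Duration = 1,771,056,000 / 705,600 = 2,510 s.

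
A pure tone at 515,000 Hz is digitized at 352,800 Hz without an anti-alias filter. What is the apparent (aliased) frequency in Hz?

Nyquist = 352,800/2 = 176,400 Hz; 515,000 Hz exceeds it.
Alias = |515,000 − 1×352,800| = |515,000 − 352,800| = 162,200 Hz.

162,200 Hz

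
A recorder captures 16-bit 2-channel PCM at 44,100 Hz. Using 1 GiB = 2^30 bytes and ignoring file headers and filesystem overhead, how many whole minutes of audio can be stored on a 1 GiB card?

Uncompressed byte rate = 44,100 × 2 × 2 = 176,400 bytes/s.
Capacity = 1 × 1,073,741,824 = 1,073,741,824 bytes.
1,073,741,824 / 176,400 ≈ 6086.97 s → 101 minutes.

101 minutes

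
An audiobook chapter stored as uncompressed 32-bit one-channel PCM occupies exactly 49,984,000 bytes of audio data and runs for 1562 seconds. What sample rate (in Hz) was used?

Bytes = sample_rate × seconds × bytes_per_sample × channels.
sample_rate = 49,984,000 / (1,562 × 4 × 1) = 49,984,000 / 6,248 = 8,000 Hz.

8,000 Hz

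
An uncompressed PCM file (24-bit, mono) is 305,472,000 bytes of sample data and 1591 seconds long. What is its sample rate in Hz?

Bytes = sample_rate × seconds × bytes_per_sample × channels.
sample_rate = 305,472,000 / (1,591 × 3 × 1) = 305,472,000 / 4,773 = 64,000 Hz.

64,000 Hz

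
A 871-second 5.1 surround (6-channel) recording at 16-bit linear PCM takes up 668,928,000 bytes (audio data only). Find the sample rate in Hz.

64,000 Hz

Bytes = sample_rate × seconds × bytes_per_sample × channels.
sample_rate = 668,928,000 / (871 × 2 × 6) = 668,928,000 / 10,452 = 64,000 Hz.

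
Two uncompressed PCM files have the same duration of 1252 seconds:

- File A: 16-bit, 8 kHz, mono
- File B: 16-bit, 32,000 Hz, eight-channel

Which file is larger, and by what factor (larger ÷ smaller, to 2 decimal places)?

File B, by a factor of 32.00

File A: 8,000 × 2 × 1 = 16,000 bytes/s.
File B: 32,000 × 2 × 8 = 512,000 bytes/s.
File B is larger; ratio = 641,024,000 / 20,032,000 = 32.00.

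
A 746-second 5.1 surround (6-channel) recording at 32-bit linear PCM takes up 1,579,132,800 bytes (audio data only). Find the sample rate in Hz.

88,200 Hz

Bytes = sample_rate × seconds × bytes_per_sample × channels.
sample_rate = 1,579,132,800 / (746 × 4 × 6) = 1,579,132,800 / 17,904 = 88,200 Hz.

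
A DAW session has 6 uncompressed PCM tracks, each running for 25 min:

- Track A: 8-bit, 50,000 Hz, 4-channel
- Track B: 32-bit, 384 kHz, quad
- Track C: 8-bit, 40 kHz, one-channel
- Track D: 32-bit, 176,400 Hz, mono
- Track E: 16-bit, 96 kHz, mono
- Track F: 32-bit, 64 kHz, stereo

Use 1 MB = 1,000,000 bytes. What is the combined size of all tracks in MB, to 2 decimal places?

11690.40 MB

25 min = 1,500 s.
Track A: 50,000 × 1,500 × 1 × 4 = 300,000,000 bytes.
Track B: 384,000 × 1,500 × 4 × 4 = 9,216,000,000 bytes.
Track C: 40,000 × 1,500 × 1 × 1 = 60,000,000 bytes.
Track D: 176,400 × 1,500 × 4 × 1 = 1,058,400,000 bytes.
Track E: 96,000 × 1,500 × 2 × 1 = 288,000,000 bytes.
Track F: 64,000 × 1,500 × 4 × 2 = 768,000,000 bytes.
Total = 11,690,400,000 bytes = 11690.40 MB.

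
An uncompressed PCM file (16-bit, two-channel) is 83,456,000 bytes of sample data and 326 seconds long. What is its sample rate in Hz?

Bytes = sample_rate × seconds × bytes_per_sample × channels.
sample_rate = 83,456,000 / (326 × 2 × 2) = 83,456,000 / 1,304 = 64,000 Hz.

64,000 Hz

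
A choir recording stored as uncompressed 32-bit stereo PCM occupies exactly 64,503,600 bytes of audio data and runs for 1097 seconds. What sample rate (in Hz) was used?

7,350 Hz

Bytes = sample_rate × seconds × bytes_per_sample × channels.
sample_rate = 64,503,600 / (1,097 × 4 × 2) = 64,503,600 / 8,776 = 7,350 Hz.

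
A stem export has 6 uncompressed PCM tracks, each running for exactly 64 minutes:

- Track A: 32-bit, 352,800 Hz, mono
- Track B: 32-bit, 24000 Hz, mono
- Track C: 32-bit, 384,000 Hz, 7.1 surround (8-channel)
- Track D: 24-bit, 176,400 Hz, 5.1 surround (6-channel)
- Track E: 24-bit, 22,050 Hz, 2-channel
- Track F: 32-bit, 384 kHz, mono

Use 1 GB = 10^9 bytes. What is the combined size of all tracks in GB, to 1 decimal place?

exactly 64 minutes = 3,840 s.
Track A: 352,800 × 3,840 × 4 × 1 = 5,419,008,000 bytes.
Track B: 24,000 × 3,840 × 4 × 1 = 368,640,000 bytes.
Track C: 384,000 × 3,840 × 4 × 8 = 47,185,920,000 bytes.
Track D: 176,400 × 3,840 × 3 × 6 = 12,192,768,000 bytes.
Track E: 22,050 × 3,840 × 3 × 2 = 508,032,000 bytes.
Track F: 384,000 × 3,840 × 4 × 1 = 5,898,240,000 bytes.
Total = 71,572,608,000 bytes = 71.6 GB.

71.6 GB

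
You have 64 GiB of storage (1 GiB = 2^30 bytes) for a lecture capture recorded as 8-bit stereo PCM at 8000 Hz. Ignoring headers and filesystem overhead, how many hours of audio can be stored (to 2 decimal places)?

Uncompressed byte rate = 8,000 × 1 × 2 = 16,000 bytes/s.
Capacity = 64 × 1,073,741,824 = 68,719,476,736 bytes.
68,719,476,736 / 16,000 ≈ 4294967.3 s → 1193.05 hours.

1193.05 hours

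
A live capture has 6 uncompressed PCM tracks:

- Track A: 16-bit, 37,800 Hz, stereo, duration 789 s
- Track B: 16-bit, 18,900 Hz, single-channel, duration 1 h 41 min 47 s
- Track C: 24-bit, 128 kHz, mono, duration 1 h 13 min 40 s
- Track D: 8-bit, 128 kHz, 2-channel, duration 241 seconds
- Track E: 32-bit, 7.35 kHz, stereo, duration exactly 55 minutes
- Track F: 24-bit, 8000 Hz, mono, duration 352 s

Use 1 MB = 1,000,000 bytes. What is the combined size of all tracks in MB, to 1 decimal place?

2311.6 MB

Track A: 37,800 × 789 × 2 × 2 = 119,296,800 bytes.
Track B: 1 h 41 min 47 s = 6,107 s; 18,900 × 6,107 × 2 × 1 = 230,844,600 bytes.
Track C: 1 h 13 min 40 s = 4,420 s; 128,000 × 4,420 × 3 × 1 = 1,697,280,000 bytes.
Track D: 128,000 × 241 × 1 × 2 = 61,696,000 bytes.
Track E: exactly 55 minutes = 3,300 s; 7,350 × 3,300 × 4 × 2 = 194,040,000 bytes.
Track F: 8,000 × 352 × 3 × 1 = 8,448,000 bytes.
Total = 2,311,605,400 bytes = 2311.6 MB.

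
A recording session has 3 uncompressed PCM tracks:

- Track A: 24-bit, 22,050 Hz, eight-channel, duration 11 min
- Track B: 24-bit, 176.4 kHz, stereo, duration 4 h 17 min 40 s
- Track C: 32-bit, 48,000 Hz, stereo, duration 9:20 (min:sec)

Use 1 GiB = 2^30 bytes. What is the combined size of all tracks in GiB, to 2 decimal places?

15.76 GiB

Track A: 11 min = 660 s; 22,050 × 660 × 3 × 8 = 349,272,000 bytes.
Track B: 4 h 17 min 40 s = 15,460 s; 176,400 × 15,460 × 3 × 2 = 16,362,864,000 bytes.
Track C: 9:20 (min:sec) = 560 s; 48,000 × 560 × 4 × 2 = 215,040,000 bytes.
Total = 16,927,176,000 bytes = 15.76 GiB.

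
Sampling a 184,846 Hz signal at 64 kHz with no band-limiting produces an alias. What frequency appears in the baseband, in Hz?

Nyquist = 64,000/2 = 32,000 Hz; 184,846 Hz exceeds it.
Alias = |184,846 − 3×64,000| = |184,846 − 192,000| = 7,154 Hz.

7,154 Hz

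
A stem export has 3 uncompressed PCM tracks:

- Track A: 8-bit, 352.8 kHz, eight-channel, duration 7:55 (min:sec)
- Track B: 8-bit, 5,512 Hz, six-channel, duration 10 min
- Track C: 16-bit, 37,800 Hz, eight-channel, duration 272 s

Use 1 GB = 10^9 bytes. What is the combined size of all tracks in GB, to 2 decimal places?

Track A: 7:55 (min:sec) = 475 s; 352,800 × 475 × 1 × 8 = 1,340,640,000 bytes.
Track B: 10 min = 600 s; 5,512 × 600 × 1 × 6 = 19,843,200 bytes.
Track C: 37,800 × 272 × 2 × 8 = 164,505,600 bytes.
Total = 1,524,988,800 bytes = 1.52 GB.

1.52 GB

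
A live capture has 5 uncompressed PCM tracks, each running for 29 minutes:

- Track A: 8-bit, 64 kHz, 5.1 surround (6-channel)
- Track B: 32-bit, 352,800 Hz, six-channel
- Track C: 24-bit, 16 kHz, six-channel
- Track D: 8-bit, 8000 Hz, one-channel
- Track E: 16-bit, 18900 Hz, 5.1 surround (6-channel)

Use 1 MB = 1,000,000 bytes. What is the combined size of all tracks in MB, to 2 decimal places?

29 minutes = 1,740 s.
Track A: 64,000 × 1,740 × 1 × 6 = 668,160,000 bytes.
Track B: 352,800 × 1,740 × 4 × 6 = 14,732,928,000 bytes.
Track C: 16,000 × 1,740 × 3 × 6 = 501,120,000 bytes.
Track D: 8,000 × 1,740 × 1 × 1 = 13,920,000 bytes.
Track E: 18,900 × 1,740 × 2 × 6 = 394,632,000 bytes.
Total = 16,310,760,000 bytes = 16310.76 MB.

16310.76 MB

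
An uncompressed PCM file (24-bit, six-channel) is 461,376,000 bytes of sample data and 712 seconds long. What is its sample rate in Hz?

Bytes = sample_rate × seconds × bytes_per_sample × channels.
sample_rate = 461,376,000 / (712 × 3 × 6) = 461,376,000 / 12,816 = 36,000 Hz.

36,000 Hz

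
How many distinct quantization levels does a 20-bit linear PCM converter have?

2^20 = 1,048,576.

1,048,576 levels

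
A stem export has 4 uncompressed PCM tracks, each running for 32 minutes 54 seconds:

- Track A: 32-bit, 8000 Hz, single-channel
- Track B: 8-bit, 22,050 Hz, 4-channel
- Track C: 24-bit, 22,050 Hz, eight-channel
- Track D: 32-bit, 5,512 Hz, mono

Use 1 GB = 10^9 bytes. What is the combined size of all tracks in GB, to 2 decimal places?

32 minutes 54 seconds = 1,974 s.
Track A: 8,000 × 1,974 × 4 × 1 = 63,168,000 bytes.
Track B: 22,050 × 1,974 × 1 × 4 = 174,106,800 bytes.
Track C: 22,050 × 1,974 × 3 × 8 = 1,044,640,800 bytes.
Track D: 5,512 × 1,974 × 4 × 1 = 43,522,752 bytes.
Total = 1,325,438,352 bytes = 1.33 GB.

1.33 GB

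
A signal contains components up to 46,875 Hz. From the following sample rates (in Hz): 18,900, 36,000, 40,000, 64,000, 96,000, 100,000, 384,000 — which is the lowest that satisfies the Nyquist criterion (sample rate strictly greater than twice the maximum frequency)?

96,000 Hz

Need sample rate > 2 × 46,875 = 93,750 Hz.
Lowest listed rate above 93,750 Hz is 96,000 Hz.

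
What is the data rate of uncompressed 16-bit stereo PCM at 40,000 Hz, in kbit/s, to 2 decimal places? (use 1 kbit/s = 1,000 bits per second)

Bit rate = 40,000 × 16 × 2 = 1,280,000 bits/s.
= 1280.00 kbit/s.

1280.00 kbit/s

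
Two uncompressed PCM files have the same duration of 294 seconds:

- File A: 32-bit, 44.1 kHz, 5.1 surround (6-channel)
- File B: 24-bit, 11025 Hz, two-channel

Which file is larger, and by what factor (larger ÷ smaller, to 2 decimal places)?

File A: 44,100 × 4 × 6 = 1,058,400 bytes/s.
File B: 11,025 × 3 × 2 = 66,150 bytes/s.
File A is larger; ratio = 311,169,600 / 19,448,100 = 16.00.

File A, by a factor of 16.00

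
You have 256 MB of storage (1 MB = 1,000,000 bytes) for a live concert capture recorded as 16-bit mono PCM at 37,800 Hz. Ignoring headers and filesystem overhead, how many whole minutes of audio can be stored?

Uncompressed byte rate = 37,800 × 2 × 1 = 75,600 bytes/s.
Capacity = 256 × 1,000,000 = 256,000,000 bytes.
256,000,000 / 75,600 ≈ 3386.24 s → 56 minutes.

56 minutes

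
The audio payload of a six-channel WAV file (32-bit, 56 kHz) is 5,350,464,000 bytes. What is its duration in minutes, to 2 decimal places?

Byte rate = 56,000 × 4 × 6 = 1,344,000 bytes/s.
Duration = 5,350,464,000 / 1,344,000 = 3,981 s.
3,981 s / 60 = 66.35 minutes.

66.35 minutes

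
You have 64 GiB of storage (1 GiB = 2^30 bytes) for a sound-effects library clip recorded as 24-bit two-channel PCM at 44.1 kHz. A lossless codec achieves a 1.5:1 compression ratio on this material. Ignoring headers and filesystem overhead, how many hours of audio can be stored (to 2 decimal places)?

108.21 hours

Uncompressed byte rate = 44,100 × 3 × 2 = 264,600 bytes/s.
After 1.5:1 compression, effective rate ≈ 176400 bytes/s.
Capacity = 64 × 1,073,741,824 = 68,719,476,736 bytes.
68,719,476,736 / effective rate ≈ 389566.19 s → 108.21 hours.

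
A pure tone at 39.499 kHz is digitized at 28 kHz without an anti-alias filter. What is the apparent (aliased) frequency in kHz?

11.499 kHz

Nyquist = 28,000/2 = 14,000 Hz; 39,499 Hz exceeds it.
Alias = |39,499 − 1×28,000| = |39,499 − 28,000| = 11,499 Hz = 11.499 kHz.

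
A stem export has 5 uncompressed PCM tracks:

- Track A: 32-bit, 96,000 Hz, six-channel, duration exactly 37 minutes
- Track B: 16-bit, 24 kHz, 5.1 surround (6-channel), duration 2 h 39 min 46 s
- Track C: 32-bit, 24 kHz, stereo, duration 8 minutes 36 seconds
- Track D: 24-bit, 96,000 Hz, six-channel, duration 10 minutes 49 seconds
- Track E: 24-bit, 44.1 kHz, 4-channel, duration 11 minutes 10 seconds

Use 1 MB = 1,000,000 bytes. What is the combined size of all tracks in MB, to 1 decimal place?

9450.8 MB

Track A: exactly 37 minutes = 2,220 s; 96,000 × 2,220 × 4 × 6 = 5,114,880,000 bytes.
Track B: 2 h 39 min 46 s = 9,586 s; 24,000 × 9,586 × 2 × 6 = 2,760,768,000 bytes.
Track C: 8 minutes 36 seconds = 516 s; 24,000 × 516 × 4 × 2 = 99,072,000 bytes.
Track D: 10 minutes 49 seconds = 649 s; 96,000 × 649 × 3 × 6 = 1,121,472,000 bytes.
Track E: 11 minutes 10 seconds = 670 s; 44,100 × 670 × 3 × 4 = 354,564,000 bytes.
Total = 9,450,756,000 bytes = 9450.8 MB.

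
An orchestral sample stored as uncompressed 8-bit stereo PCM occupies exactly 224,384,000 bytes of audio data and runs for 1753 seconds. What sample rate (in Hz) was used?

64,000 Hz

Bytes = sample_rate × seconds × bytes_per_sample × channels.
sample_rate = 224,384,000 / (1,753 × 1 × 2) = 224,384,000 / 3,506 = 64,000 Hz.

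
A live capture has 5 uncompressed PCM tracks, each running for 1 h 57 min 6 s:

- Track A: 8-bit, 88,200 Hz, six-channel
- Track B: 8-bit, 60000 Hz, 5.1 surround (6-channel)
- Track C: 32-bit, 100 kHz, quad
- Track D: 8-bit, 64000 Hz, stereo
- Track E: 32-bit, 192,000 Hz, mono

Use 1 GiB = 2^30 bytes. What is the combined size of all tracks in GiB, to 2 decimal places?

22.15 GiB

1 h 57 min 6 s = 7,026 s.
Track A: 88,200 × 7,026 × 1 × 6 = 3,718,159,200 bytes.
Track B: 60,000 × 7,026 × 1 × 6 = 2,529,360,000 bytes.
Track C: 100,000 × 7,026 × 4 × 4 = 11,241,600,000 bytes.
Track D: 64,000 × 7,026 × 1 × 2 = 899,328,000 bytes.
Track E: 192,000 × 7,026 × 4 × 1 = 5,395,968,000 bytes.
Total = 23,784,415,200 bytes = 22.15 GiB.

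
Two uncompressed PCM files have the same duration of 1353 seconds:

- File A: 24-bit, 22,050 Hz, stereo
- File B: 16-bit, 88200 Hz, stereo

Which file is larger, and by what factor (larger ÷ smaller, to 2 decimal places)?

File A: 22,050 × 3 × 2 = 132,300 bytes/s.
File B: 88,200 × 2 × 2 = 352,800 bytes/s.
File B is larger; ratio = 477,338,400 / 179,001,900 = 2.67.

File B, by a factor of 2.67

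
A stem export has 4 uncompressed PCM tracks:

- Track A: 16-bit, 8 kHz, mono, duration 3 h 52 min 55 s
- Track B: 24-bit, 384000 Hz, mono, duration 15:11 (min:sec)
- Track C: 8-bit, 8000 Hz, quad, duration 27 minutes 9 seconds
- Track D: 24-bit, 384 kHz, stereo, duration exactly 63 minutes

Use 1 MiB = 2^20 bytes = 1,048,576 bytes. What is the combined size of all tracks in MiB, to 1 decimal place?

Track A: 3 h 52 min 55 s = 13,975 s; 8,000 × 13,975 × 2 × 1 = 223,600,000 bytes.
Track B: 15:11 (min:sec) = 911 s; 384,000 × 911 × 3 × 1 = 1,049,472,000 bytes.
Track C: 27 minutes 9 seconds = 1,629 s; 8,000 × 1,629 × 1 × 4 = 52,128,000 bytes.
Track D: exactly 63 minutes = 3,780 s; 384,000 × 3,780 × 3 × 2 = 8,709,120,000 bytes.
Total = 10,034,320,000 bytes = 9569.5 MiB.

9569.5 MiB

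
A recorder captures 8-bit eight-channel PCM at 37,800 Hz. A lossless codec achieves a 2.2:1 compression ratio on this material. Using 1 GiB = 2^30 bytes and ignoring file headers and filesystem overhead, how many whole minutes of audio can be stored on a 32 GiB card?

4,166 minutes

Uncompressed byte rate = 37,800 × 1 × 8 = 302,400 bytes/s.
After 2.2:1 compression, effective rate ≈ 137454.55 bytes/s.
Capacity = 32 × 1,073,741,824 = 34,359,738,368 bytes.
34,359,738,368 / effective rate ≈ 249971.64 s → 4,166 minutes.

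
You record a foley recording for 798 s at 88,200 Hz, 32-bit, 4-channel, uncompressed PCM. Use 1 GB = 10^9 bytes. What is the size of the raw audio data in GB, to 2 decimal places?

1.13 GB

Bytes = 88,200 samples/s × 798 s × 4 bytes/sample × 4 ch = 1,126,137,600 bytes.
1,126,137,600 / 1,000,000,000 = 1.13 GB.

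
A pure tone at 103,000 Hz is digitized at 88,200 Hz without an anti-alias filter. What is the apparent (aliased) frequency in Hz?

14,800 Hz

Nyquist = 88,200/2 = 44,100 Hz; 103,000 Hz exceeds it.
Alias = |103,000 − 1×88,200| = |103,000 − 88,200| = 14,800 Hz.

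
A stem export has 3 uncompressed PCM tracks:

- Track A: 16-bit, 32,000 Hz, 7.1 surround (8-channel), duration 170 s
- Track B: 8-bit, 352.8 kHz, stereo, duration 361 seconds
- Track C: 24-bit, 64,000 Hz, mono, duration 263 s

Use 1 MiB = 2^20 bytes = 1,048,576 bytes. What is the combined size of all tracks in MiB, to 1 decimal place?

Track A: 32,000 × 170 × 2 × 8 = 87,040,000 bytes.
Track B: 352,800 × 361 × 1 × 2 = 254,721,600 bytes.
Track C: 64,000 × 263 × 3 × 1 = 50,496,000 bytes.
Total = 392,257,600 bytes = 374.1 MiB.

374.1 MiB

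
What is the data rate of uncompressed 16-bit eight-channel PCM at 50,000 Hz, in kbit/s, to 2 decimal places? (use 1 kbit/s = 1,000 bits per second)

6400.00 kbit/s

Bit rate = 50,000 × 16 × 8 = 6,400,000 bits/s.
= 6400.00 kbit/s.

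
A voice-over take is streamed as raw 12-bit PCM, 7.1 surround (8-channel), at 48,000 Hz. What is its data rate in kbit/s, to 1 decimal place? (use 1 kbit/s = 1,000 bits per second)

4608.0 kbit/s

Bit rate = 48,000 × 12 × 8 = 4,608,000 bits/s.
= 4608.0 kbit/s.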